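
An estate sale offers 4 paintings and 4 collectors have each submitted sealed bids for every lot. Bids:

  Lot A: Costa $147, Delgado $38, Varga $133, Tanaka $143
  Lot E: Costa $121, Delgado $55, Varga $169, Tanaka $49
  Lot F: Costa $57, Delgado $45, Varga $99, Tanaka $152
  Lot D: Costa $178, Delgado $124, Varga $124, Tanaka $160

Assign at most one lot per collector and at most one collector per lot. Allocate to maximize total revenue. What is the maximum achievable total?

Maximum total: $592

Treat this as an assignment problem: match each collector to one lot.
Optimal: Costa→Lot A ($147), Delgado→Lot D ($124), Varga→Lot E ($169), Tanaka→Lot F ($152) — total 147+124+169+152 = $592.
Max-entry greedy (repeatedly take the single best remaining cell) gives $537, worse by 55.
Next-best assignment: Costa→Lot D, Delgado→Lot A, Varga→Lot E, Tanaka→Lot F = $537.
Every other assignment is strictly worse.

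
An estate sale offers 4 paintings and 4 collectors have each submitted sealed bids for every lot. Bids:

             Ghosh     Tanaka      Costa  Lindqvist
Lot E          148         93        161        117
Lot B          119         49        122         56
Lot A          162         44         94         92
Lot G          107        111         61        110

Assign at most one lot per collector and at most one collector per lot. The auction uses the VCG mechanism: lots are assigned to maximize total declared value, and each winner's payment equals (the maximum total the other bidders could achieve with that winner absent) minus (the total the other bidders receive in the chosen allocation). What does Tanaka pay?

Tanaka pays $32.

Efficient allocation: Ghosh→Lot A ($162), Tanaka→Lot G ($111), Costa→Lot B ($122), Lindqvist→Lot E ($117); total welfare W = $512.
Tanaka receives Lot G at value $111, so the others get W − 111 = $401.
Without Tanaka: best allocation of the remaining 3 bidders over all 4 lots is Ghosh→Lot A ($162), Costa→Lot E ($161), Lindqvist→Lot G ($110), total $433.
VCG payment = (others' best without Tanaka) − (others' welfare with Tanaka) = 433 − 401 = $32.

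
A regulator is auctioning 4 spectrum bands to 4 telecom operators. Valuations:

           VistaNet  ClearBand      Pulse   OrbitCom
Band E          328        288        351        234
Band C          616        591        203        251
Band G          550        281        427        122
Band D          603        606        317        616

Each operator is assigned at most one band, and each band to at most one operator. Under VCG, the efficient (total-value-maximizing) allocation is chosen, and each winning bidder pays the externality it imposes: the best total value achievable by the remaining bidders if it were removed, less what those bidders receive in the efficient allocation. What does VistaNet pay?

Efficient allocation: VistaNet→Band G ($550M), ClearBand→Band C ($591M), Pulse→Band E ($351M), OrbitCom→Band D ($616M); total welfare W = $2108M.
VistaNet receives Band G at value $550M, so the others get W − 550 = $1558M.
Without VistaNet: best allocation of the remaining 3 bidders over all 4 bands is ClearBand→Band C ($591M), Pulse→Band G ($427M), OrbitCom→Band D ($616M), total $1634M.
VCG payment = (others' best without VistaNet) − (others' welfare with VistaNet) = 1634 − 1558 = $76M.

VistaNet pays $76M.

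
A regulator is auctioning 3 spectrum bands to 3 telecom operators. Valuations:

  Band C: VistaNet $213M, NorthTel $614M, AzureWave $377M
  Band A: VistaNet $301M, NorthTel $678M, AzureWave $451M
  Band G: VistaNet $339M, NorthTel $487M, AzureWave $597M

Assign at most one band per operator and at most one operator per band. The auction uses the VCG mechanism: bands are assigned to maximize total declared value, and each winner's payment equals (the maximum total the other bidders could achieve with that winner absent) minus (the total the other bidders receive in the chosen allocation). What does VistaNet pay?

Efficient allocation: VistaNet→Band A ($301M), NorthTel→Band C ($614M), AzureWave→Band G ($597M); total welfare W = $1512M.
VistaNet receives Band A at value $301M, so the others get W − 301 = $1211M.
Without VistaNet: best allocation of the remaining 2 bidders over all 3 bands is NorthTel→Band A ($678M), AzureWave→Band G ($597M), total $1275M.
VCG payment = (others' best without VistaNet) − (others' welfare with VistaNet) = 1275 − 1211 = $64M.

VistaNet pays $64M.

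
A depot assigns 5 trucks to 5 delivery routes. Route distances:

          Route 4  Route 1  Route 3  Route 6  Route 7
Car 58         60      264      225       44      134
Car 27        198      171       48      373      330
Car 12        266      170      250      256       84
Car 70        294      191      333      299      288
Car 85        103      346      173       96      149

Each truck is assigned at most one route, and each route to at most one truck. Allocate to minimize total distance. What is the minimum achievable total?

Min total: 470 km

This is a one-to-one assignment (minimum-cost bipartite matching).
Optimal: Car 58→Route 6 (44 km), Car 27→Route 3 (48 km), Car 12→Route 7 (84 km), Car 70→Route 1 (191 km), Car 85→Route 4 (103 km) — total 44+48+84+191+103 = 470 km.
Next-best assignment: Car 58→Route 4, Car 27→Route 3, Car 12→Route 7, Car 70→Route 1, Car 85→Route 6 = 479 km.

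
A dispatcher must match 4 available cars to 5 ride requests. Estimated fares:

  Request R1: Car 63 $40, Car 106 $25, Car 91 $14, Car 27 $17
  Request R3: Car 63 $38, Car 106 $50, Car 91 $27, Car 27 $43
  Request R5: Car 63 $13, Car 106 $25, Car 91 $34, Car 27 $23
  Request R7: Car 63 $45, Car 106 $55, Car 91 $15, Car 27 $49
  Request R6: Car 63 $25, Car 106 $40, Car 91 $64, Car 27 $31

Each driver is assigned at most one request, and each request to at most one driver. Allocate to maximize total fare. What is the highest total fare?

Optimal: Car 63→Request R1 ($40), Car 106→Request R3 ($50), Car 91→Request R6 ($64), Car 27→Request R7 ($49) — total 40+50+64+49 = $203.
Row-greedy (each driver in turn takes its best remaining request) gives $182, worse by 21.
Next-best assignment: Car 63→Request R1, Car 106→Request R7, Car 91→Request R6, Car 27→Request R3 = $202.
Checked against all permutations: $203 is optimal.

Max total: $203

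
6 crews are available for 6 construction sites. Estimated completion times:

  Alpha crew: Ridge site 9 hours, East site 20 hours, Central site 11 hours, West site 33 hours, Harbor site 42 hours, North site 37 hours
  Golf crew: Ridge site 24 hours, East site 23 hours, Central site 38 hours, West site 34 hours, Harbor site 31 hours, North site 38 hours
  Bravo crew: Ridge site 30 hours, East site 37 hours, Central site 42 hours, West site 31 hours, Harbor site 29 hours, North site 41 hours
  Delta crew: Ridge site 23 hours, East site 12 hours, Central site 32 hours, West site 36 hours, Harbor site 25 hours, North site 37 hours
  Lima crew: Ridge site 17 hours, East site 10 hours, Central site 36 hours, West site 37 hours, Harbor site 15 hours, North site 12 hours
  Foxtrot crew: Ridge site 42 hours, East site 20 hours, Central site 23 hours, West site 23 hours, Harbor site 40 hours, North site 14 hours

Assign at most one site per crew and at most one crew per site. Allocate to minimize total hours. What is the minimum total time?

Optimal: Alpha crew→Central site (11 hours), Golf crew→Ridge site (24 hours), Bravo crew→West site (31 hours), Delta crew→East site (12 hours), Lima crew→Harbor site (15 hours), Foxtrot crew→North site (14 hours) — total 11+24+31+12+15+14 = 107 hours.
Min-entry greedy (repeatedly take the single cheapest remaining cell) gives 127 hours, worse by 20.
Swapping Bravo crew↔Golf crew (Bravo crew→Ridge site 30 hours, Golf crew→West site 34 hours) adds 9.
Every other assignment is strictly worse.

Min total: 107 hours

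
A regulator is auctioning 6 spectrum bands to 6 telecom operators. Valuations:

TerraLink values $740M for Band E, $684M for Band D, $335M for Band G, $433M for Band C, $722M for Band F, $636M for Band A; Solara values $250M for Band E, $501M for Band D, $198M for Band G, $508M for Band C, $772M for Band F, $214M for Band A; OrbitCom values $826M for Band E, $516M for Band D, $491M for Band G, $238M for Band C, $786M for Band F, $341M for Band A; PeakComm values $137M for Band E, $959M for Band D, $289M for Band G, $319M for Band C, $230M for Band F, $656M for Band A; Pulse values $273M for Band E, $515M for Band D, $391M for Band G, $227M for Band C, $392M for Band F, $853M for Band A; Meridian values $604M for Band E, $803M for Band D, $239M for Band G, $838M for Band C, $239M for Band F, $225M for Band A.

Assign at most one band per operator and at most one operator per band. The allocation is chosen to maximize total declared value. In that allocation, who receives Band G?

OrbitCom receives Band G.

This is the linear assignment problem.
Optimal: TerraLink→Band E ($740M), Solara→Band F ($772M), OrbitCom→Band G ($491M), PeakComm→Band D ($959M), Pulse→Band A ($853M), Meridian→Band C ($838M) — total 740+772+491+959+853+838 = $4653M.
Row-greedy (each operator in turn takes its best remaining band) gives $3913M, worse by 740.
Next-best assignment: TerraLink→Band G, Solara→Band F, OrbitCom→Band E, PeakComm→Band D, Pulse→Band A, Meridian→Band C = $4583M.
Swapping TerraLink↔PeakComm (TerraLink→Band D $684M, PeakComm→Band E $137M) loses 878.
Checked against all permutations: $4653M is optimal.
OrbitCom's own top band is Band E ($826M), but forcing OrbitCom→Band E and reassigning the rest optimally gives only $4583M — worse by 70.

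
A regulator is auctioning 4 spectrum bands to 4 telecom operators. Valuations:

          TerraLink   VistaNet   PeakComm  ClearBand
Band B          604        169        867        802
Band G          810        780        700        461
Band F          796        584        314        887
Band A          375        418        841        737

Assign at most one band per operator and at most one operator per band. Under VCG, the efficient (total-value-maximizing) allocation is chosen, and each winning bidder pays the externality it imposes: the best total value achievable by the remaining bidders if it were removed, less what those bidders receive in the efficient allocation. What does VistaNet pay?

VistaNet pays $125M.

Efficient allocation: TerraLink→Band F ($796M), VistaNet→Band G ($780M), PeakComm→Band A ($841M), ClearBand→Band B ($802M); total welfare W = $3219M.
VistaNet receives Band G at value $780M, so the others get W − 780 = $2439M.
Without VistaNet: best allocation of the remaining 3 bidders over all 4 bands is TerraLink→Band G ($810M), PeakComm→Band B ($867M), ClearBand→Band F ($887M), total $2564M.
VCG payment = (others' best without VistaNet) − (others' welfare with VistaNet) = 2564 − 2439 = $125M.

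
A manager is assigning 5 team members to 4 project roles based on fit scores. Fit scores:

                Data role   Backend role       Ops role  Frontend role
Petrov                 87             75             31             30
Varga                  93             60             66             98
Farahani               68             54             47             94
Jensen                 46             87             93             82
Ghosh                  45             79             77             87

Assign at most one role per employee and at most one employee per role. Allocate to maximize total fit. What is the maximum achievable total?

Optimal: Varga→Data role (93 pts), Ghosh→Backend role (79 pts), Jensen→Ops role (93 pts), Farahani→Frontend role (94 pts) — total 93+79+93+94 = 359 pts.
Column-greedy (each role in turn goes to its best remaining employee) gives 351 pts, worse by 8.
Next-best assignment: Petrov→Data role, Ghosh→Backend role, Jensen→Ops role, Varga→Frontend role = 357 pts.

Max total: 359 pts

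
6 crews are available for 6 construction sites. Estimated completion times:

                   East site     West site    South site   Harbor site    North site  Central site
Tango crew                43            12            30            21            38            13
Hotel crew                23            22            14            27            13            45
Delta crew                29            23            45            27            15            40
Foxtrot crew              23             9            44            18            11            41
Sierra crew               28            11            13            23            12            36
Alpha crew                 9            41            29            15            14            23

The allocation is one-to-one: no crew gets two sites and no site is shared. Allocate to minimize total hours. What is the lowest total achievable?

Treat this as an assignment problem: match each crew to one site.
Optimal: Tango crew→Central site (13 hours), Hotel crew→South site (14 hours), Delta crew→North site (15 hours), Foxtrot crew→Harbor site (18 hours), Sierra crew→West site (11 hours), Alpha crew→East site (9 hours) — total 13+14+15+18+11+9 = 80 hours.
Min-entry greedy (repeatedly take the single cheapest remaining cell) gives 84 hours, worse by 4.
Every other assignment is strictly worse.

Minimum total: 80 hours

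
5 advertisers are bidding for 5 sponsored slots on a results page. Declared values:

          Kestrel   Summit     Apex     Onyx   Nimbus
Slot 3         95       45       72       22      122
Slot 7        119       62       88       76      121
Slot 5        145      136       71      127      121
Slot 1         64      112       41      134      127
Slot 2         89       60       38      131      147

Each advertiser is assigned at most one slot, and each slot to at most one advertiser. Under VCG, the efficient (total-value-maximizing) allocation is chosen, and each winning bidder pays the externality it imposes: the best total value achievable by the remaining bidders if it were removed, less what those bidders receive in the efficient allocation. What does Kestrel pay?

Efficient allocation: Kestrel→Slot 7 ($119), Summit→Slot 5 ($136), Apex→Slot 3 ($72), Onyx→Slot 1 ($134), Nimbus→Slot 2 ($147); total welfare W = $608.
Kestrel receives Slot 7 at value $119, so the others get W − 119 = $489.
Without Kestrel: best allocation of the remaining 4 bidders over all 5 slots is Summit→Slot 5 ($136), Apex→Slot 7 ($88), Onyx→Slot 1 ($134), Nimbus→Slot 2 ($147), total $505.
VCG payment = (others' best without Kestrel) − (others' welfare with Kestrel) = 505 − 489 = $16.

Kestrel pays $16.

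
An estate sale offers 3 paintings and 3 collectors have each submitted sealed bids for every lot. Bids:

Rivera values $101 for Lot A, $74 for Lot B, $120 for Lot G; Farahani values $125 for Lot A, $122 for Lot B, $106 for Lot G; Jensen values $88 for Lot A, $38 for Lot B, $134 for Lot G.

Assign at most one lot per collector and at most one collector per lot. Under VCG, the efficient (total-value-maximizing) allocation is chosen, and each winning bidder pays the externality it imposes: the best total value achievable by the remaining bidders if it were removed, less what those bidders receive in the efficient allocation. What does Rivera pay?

Rivera pays $3.

Efficient allocation: Rivera→Lot A ($101), Farahani→Lot B ($122), Jensen→Lot G ($134); total welfare W = $357.
Rivera receives Lot A at value $101, so the others get W − 101 = $256.
Without Rivera: best allocation of the remaining 2 bidders over all 3 lots is Farahani→Lot A ($125), Jensen→Lot G ($134), total $259.
VCG payment = (others' best without Rivera) − (others' welfare with Rivera) = 259 − 256 = $3.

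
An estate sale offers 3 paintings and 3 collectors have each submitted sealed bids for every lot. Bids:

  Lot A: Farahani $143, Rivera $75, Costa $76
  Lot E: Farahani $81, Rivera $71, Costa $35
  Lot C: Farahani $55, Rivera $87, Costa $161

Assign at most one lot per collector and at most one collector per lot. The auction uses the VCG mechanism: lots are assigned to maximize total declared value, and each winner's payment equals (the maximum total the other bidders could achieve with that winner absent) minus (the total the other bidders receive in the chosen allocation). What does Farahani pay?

Efficient allocation: Farahani→Lot A ($143), Rivera→Lot E ($71), Costa→Lot C ($161); total welfare W = $375.
Farahani receives Lot A at value $143, so the others get W − 143 = $232.
Without Farahani: best allocation of the remaining 2 bidders over all 3 lots is Rivera→Lot A ($75), Costa→Lot C ($161), total $236.
VCG payment = (others' best without Farahani) − (others' welfare with Farahani) = 236 − 232 = $4.

Farahani pays $4.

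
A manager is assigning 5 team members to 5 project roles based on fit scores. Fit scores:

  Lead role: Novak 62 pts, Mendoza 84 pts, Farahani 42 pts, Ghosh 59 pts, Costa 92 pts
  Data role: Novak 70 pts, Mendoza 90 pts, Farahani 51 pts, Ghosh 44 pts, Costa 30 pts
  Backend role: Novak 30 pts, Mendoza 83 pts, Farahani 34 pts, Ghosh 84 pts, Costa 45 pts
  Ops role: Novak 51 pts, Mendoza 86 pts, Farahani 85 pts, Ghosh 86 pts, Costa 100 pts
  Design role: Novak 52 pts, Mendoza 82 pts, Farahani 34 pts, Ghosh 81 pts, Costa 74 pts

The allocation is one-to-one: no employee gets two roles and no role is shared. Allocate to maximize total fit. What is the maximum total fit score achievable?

Max total: 413 pts

Optimal: Novak→Data role (70 pts), Mendoza→Design role (82 pts), Farahani→Ops role (85 pts), Ghosh→Backend role (84 pts), Costa→Lead role (92 pts) — total 70+82+85+84+92 = 413 pts.
Max-entry greedy (repeatedly take the single best remaining cell) gives 370 pts, worse by 43.
Every other assignment is strictly worse.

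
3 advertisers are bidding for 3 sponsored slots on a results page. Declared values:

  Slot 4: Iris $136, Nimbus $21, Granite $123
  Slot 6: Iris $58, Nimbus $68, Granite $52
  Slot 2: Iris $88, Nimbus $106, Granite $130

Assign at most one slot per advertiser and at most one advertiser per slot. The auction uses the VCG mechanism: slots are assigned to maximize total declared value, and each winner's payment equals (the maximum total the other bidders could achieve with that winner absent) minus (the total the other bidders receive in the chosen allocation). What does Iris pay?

Iris pays $31.

Efficient allocation: Iris→Slot 4 ($136), Nimbus→Slot 6 ($68), Granite→Slot 2 ($130); total welfare W = $334.
Iris receives Slot 4 at value $136, so the others get W − 136 = $198.
Without Iris: best allocation of the remaining 2 bidders over all 3 slots is Nimbus→Slot 2 ($106), Granite→Slot 4 ($123), total $229.
VCG payment = (others' best without Iris) − (others' welfare with Iris) = 229 − 198 = $31.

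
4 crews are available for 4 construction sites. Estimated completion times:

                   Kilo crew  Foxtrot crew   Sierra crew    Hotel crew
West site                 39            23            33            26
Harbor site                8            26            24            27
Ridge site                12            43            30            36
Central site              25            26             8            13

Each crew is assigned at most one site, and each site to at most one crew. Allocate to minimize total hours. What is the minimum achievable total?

This is a one-to-one assignment (minimum-cost bipartite matching).
Optimal: Kilo crew→Ridge site (12 hours), Foxtrot crew→West site (23 hours), Sierra crew→Central site (8 hours), Hotel crew→Harbor site (27 hours) — total 12+23+8+27 = 70 hours.
Column-greedy (each site in turn goes to its cheapest remaining crew) gives 74 hours, worse by 4.

Min total: 70 hours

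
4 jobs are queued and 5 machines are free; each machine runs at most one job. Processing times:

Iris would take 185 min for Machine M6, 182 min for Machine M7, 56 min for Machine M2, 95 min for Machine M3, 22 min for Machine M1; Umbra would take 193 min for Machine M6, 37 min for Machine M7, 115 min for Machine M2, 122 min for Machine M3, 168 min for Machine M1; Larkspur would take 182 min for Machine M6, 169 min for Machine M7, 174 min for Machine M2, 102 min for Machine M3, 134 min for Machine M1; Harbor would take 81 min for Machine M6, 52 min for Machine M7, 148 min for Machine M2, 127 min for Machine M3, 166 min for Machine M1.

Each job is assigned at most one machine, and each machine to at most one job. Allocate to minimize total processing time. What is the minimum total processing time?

Minimum total: 242 min

Optimal: Iris→Machine M1 (22 min), Umbra→Machine M7 (37 min), Larkspur→Machine M3 (102 min), Harbor→Machine M6 (81 min) — total 22+37+102+81 = 242 min.
Column-greedy (each machine in turn goes to its cheapest remaining job) gives 276 min, worse by 34.
Next-best assignment: Iris→Machine M2, Umbra→Machine M7, Larkspur→Machine M3, Harbor→Machine M6 = 276 min.
Checked against all permutations: 242 min is optimal.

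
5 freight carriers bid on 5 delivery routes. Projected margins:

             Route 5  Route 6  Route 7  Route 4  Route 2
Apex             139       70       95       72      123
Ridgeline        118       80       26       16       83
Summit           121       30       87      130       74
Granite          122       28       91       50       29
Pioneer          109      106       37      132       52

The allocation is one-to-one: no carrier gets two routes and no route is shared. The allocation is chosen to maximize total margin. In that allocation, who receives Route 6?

This is the linear assignment problem.
Optimal: Apex→Route 2 ($123k), Ridgeline→Route 5 ($118k), Summit→Route 4 ($130k), Granite→Route 7 ($91k), Pioneer→Route 6 ($106k) — total 123+118+130+91+106 = $568k.
Column-greedy (each route in turn goes to its best remaining carrier) gives $549k, worse by 19.
Pioneer's own top route is Route 4 ($132k), but forcing Pioneer→Route 4 and reassigning the rest optimally gives only $547k — worse by 21.

Pioneer receives Route 6.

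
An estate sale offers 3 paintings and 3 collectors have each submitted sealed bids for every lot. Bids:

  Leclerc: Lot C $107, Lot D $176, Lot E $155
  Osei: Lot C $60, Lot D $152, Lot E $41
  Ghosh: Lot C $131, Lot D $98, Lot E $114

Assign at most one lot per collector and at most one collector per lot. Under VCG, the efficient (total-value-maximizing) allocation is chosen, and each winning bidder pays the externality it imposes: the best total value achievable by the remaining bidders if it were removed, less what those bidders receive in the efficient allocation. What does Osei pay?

Osei pays $21.

Efficient allocation: Leclerc→Lot E ($155), Osei→Lot D ($152), Ghosh→Lot C ($131); total welfare W = $438.
Osei receives Lot D at value $152, so the others get W − 152 = $286.
Without Osei: best allocation of the remaining 2 bidders over all 3 lots is Leclerc→Lot D ($176), Ghosh→Lot C ($131), total $307.
VCG payment = (others' best without Osei) − (others' welfare with Osei) = 307 − 286 = $21.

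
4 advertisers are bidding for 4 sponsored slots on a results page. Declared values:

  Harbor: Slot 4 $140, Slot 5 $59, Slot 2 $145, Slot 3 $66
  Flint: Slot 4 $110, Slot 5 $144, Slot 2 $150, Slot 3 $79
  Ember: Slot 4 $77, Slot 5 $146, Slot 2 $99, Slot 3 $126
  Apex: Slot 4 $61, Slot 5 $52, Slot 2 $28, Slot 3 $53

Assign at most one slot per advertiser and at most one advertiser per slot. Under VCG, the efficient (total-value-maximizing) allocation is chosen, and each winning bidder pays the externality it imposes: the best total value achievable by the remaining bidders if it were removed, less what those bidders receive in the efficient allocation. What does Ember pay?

Efficient allocation: Harbor→Slot 4 ($140), Flint→Slot 2 ($150), Ember→Slot 5 ($146), Apex→Slot 3 ($53); total welfare W = $489.
Ember receives Slot 5 at value $146, so the others get W − 146 = $343.
Without Ember: best allocation of the remaining 3 bidders over all 4 slots is Harbor→Slot 2 ($145), Flint→Slot 5 ($144), Apex→Slot 4 ($61), total $350.
VCG payment = (others' best without Ember) − (others' welfare with Ember) = 350 − 343 = $7.

Ember pays $7.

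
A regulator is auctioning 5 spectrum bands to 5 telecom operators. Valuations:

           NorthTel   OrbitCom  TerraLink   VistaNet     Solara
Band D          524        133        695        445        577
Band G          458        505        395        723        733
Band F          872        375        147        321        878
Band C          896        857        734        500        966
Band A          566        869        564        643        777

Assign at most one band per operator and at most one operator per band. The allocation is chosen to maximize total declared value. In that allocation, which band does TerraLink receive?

TerraLink receives Band D.

This is a one-to-one assignment (maximum-weight bipartite matching).
Optimal: NorthTel→Band F ($872M), OrbitCom→Band A ($869M), TerraLink→Band D ($695M), VistaNet→Band G ($723M), Solara→Band C ($966M) — total 872+869+695+723+966 = $4125M.
Column-greedy (each band in turn goes to its best remaining operator) gives $3800M, worse by 325.
Next-best assignment: NorthTel→Band C, OrbitCom→Band A, TerraLink→Band D, VistaNet→Band G, Solara→Band F = $4061M.
TerraLink's own top band is Band C ($734M), but forcing TerraLink→Band C and reassigning the rest optimally gives only $3775M — worse by 350.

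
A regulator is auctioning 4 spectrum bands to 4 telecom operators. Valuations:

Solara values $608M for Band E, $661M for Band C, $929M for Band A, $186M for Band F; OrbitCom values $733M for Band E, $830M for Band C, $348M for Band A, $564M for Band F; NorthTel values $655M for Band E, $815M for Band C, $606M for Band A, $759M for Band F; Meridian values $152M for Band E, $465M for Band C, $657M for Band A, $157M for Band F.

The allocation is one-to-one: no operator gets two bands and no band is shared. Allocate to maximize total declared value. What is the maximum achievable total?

This is a one-to-one assignment (maximum-weight bipartite matching).
Optimal: Solara→Band A ($929M), OrbitCom→Band E ($733M), NorthTel→Band F ($759M), Meridian→Band C ($465M) — total 929+733+759+465 = $2886M.
Column-greedy (each band in turn goes to its best remaining operator) gives $2634M, worse by 252.
Next-best assignment: Solara→Band E, OrbitCom→Band C, NorthTel→Band F, Meridian→Band A = $2854M.
Swapping OrbitCom↔NorthTel (OrbitCom→Band F $564M, NorthTel→Band E $655M) loses 273.
No other one-to-one assignment exceeds $2886M.

Maximum total: $2886M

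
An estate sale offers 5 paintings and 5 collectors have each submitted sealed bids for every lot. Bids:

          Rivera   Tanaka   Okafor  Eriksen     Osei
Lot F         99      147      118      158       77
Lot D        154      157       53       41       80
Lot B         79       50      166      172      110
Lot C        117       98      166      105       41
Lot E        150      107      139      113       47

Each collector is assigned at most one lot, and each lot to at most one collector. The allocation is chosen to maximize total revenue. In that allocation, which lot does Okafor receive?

Optimal: Rivera→Lot E ($150), Tanaka→Lot D ($157), Okafor→Lot C ($166), Eriksen→Lot F ($158), Osei→Lot B ($110) — total 150+157+166+158+110 = $741.
Max-entry greedy (repeatedly take the single best remaining cell) gives $722, worse by 19.
Next-best assignment: Rivera→Lot E, Tanaka→Lot D, Okafor→Lot C, Eriksen→Lot B, Osei→Lot F = $722.
Okafor's own top lot is Lot B ($166), but forcing Okafor→Lot B and reassigning the rest optimally gives only $672 — worse by 69.

Okafor receives Lot C.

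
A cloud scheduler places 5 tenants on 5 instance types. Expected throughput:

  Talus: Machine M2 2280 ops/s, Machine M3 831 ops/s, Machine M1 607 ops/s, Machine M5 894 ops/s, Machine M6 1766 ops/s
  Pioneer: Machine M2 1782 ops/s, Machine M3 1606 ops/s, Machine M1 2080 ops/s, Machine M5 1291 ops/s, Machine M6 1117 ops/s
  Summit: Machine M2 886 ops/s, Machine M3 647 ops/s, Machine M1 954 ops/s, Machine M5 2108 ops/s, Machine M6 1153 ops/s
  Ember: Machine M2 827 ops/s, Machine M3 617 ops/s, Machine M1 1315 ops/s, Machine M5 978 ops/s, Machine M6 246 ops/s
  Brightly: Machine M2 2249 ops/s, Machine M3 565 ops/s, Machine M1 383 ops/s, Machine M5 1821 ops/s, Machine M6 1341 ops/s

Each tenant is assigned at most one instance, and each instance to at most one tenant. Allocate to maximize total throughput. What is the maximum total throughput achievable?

Max total: 9044 ops/s

Optimal: Talus→Machine M6 (1766 ops/s), Pioneer→Machine M3 (1606 ops/s), Summit→Machine M5 (2108 ops/s), Ember→Machine M1 (1315 ops/s), Brightly→Machine M2 (2249 ops/s) — total 1766+1606+2108+1315+2249 = 9044 ops/s.
Column-greedy (each instance in turn goes to its best remaining tenant) gives 8650 ops/s, worse by 394.
Swapping Talus↔Summit (Talus→Machine M5 894 ops/s, Summit→Machine M6 1153 ops/s) loses 1827.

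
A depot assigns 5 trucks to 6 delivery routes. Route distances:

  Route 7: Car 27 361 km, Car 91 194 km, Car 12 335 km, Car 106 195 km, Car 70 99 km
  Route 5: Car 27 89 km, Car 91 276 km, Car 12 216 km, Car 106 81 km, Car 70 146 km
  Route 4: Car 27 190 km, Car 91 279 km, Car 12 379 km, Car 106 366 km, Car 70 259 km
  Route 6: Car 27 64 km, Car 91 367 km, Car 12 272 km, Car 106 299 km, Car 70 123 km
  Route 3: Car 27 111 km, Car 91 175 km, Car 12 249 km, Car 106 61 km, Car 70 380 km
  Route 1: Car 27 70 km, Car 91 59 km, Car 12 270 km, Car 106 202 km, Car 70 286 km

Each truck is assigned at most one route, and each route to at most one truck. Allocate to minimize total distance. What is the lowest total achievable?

Minimum total: 499 km

Optimal: Car 27→Route 6 (64 km), Car 91→Route 1 (59 km), Car 12→Route 5 (216 km), Car 106→Route 3 (61 km), Car 70→Route 7 (99 km) — total 64+59+216+61+99 = 499 km.
Column-greedy (each route in turn goes to its cheapest remaining truck) gives 817 km, worse by 318.
Next-best assignment: Car 27→Route 6, Car 91→Route 1, Car 12→Route 3, Car 106→Route 5, Car 70→Route 7 = 552 km.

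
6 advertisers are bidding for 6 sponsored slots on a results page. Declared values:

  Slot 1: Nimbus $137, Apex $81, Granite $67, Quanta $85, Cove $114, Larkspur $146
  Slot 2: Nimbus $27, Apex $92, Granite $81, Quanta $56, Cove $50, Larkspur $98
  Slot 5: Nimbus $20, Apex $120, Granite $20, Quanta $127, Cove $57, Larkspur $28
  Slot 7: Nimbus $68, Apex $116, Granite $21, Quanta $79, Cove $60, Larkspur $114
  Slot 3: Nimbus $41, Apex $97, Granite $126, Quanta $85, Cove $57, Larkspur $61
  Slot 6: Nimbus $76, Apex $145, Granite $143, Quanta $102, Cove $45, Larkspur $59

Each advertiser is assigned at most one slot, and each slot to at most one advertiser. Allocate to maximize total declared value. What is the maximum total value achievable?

Max total: $699

Optimal: Nimbus→Slot 1 ($137), Apex→Slot 6 ($145), Granite→Slot 3 ($126), Quanta→Slot 5 ($127), Cove→Slot 2 ($50), Larkspur→Slot 7 ($114) — total 137+145+126+127+50+114 = $699.
Row-greedy (each advertiser in turn takes its best remaining slot) gives $693, worse by 6.
Swapping Nimbus↔Cove (Nimbus→Slot 2 $27, Cove→Slot 1 $114) loses 46.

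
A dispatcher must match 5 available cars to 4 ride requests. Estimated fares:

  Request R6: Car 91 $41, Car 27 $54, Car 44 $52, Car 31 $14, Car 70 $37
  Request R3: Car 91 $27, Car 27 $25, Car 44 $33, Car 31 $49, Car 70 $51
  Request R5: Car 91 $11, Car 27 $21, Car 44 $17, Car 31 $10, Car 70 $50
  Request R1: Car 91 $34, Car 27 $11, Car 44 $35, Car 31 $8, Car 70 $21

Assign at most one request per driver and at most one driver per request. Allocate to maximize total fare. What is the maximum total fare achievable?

This is a one-to-one assignment (maximum-weight bipartite matching).
Optimal: Car 27→Request R6 ($54), Car 31→Request R3 ($49), Car 70→Request R5 ($50), Car 44→Request R1 ($35) — total 54+49+50+35 = $188.
Max-entry greedy (repeatedly take the single best remaining cell) gives $151, worse by 37.
Next-best assignment: Car 27→Request R6, Car 31→Request R3, Car 70→Request R5, Car 91→Request R1 = $187.
Swapping Car 31↔Car 70 (Car 31→Request R5 $10, Car 70→Request R3 $51) loses 38.

Max total: $188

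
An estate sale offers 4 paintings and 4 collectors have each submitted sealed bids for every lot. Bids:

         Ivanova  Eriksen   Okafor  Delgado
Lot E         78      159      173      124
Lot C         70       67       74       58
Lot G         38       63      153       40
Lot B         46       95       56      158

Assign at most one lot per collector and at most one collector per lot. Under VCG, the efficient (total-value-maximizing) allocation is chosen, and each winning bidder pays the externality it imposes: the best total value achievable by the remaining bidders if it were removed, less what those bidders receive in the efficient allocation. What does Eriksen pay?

Efficient allocation: Ivanova→Lot C ($70), Eriksen→Lot E ($159), Okafor→Lot G ($153), Delgado→Lot B ($158); total welfare W = $540.
Eriksen receives Lot E at value $159, so the others get W − 159 = $381.
Without Eriksen: best allocation of the remaining 3 bidders over all 4 lots is Ivanova→Lot C ($70), Okafor→Lot E ($173), Delgado→Lot B ($158), total $401.
VCG payment = (others' best without Eriksen) − (others' welfare with Eriksen) = 401 − 381 = $20.

Eriksen pays $20.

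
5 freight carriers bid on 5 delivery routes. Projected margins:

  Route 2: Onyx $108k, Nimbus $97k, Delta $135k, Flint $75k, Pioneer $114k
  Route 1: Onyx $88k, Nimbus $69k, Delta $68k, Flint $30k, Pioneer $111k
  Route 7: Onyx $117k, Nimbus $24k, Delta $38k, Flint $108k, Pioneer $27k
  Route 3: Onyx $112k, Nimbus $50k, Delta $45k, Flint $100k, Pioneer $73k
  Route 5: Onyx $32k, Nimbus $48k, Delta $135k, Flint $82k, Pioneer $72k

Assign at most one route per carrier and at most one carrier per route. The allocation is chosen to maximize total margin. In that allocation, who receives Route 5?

Delta receives Route 5.

Optimal: Onyx→Route 3 ($112k), Nimbus→Route 2 ($97k), Delta→Route 5 ($135k), Flint→Route 7 ($108k), Pioneer→Route 1 ($111k) — total 112+97+135+108+111 = $563k.
Row-greedy (each carrier in turn takes its best remaining route) gives $560k, worse by 3.
Delta's own top route is Route 2 ($135k), but forcing Delta→Route 2 and reassigning the rest optimally gives only $514k — worse by 49.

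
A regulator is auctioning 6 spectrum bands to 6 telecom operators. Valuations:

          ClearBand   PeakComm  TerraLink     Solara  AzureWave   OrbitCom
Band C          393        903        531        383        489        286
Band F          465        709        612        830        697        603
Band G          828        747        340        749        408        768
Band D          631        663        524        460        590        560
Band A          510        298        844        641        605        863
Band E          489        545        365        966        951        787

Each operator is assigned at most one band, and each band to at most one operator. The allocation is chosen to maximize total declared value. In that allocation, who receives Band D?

This is the linear assignment problem.
Optimal: ClearBand→Band D ($631M), PeakComm→Band C ($903M), TerraLink→Band A ($844M), Solara→Band F ($830M), AzureWave→Band E ($951M), OrbitCom→Band G ($768M) — total 631+903+844+830+951+768 = $4927M.
Next-best assignment: ClearBand→Band G, PeakComm→Band C, TerraLink→Band A, Solara→Band F, AzureWave→Band E, OrbitCom→Band D = $4916M.
No other one-to-one assignment exceeds $4927M.
ClearBand's own top band is Band G ($828M), but forcing ClearBand→Band G and reassigning the rest optimally gives only $4916M — worse by 11.

ClearBand receives Band D.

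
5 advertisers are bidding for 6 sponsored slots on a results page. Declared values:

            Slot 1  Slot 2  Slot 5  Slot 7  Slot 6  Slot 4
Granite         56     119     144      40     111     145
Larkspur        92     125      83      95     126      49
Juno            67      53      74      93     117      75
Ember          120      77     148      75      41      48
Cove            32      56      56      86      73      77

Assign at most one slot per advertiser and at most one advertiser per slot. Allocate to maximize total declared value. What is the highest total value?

Optimal: Granite→Slot 4 ($145), Larkspur→Slot 2 ($125), Juno→Slot 6 ($117), Ember→Slot 5 ($148), Cove→Slot 7 ($86) — total 145+125+117+148+86 = $621.
Column-greedy (each slot in turn goes to its best remaining advertiser) gives $555, worse by 66.
Next-best assignment: Granite→Slot 4, Larkspur→Slot 2, Juno→Slot 6, Ember→Slot 1, Cove→Slot 7 = $593.
Every other assignment is strictly worse.

Maximum total: $621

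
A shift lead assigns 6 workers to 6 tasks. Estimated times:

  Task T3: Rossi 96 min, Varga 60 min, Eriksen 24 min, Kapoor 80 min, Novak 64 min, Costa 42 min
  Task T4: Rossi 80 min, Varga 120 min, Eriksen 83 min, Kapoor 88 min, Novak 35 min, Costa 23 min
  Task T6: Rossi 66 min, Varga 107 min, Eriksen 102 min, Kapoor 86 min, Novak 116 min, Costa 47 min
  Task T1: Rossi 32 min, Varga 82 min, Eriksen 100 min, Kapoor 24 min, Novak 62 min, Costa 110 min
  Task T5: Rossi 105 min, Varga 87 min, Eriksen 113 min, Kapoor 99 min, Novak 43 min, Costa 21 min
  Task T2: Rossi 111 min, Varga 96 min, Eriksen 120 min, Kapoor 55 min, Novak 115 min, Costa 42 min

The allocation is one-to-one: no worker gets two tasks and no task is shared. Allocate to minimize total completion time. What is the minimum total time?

This is the linear assignment problem.
Optimal: Rossi→Task T6 (66 min), Varga→Task T2 (96 min), Eriksen→Task T3 (24 min), Kapoor→Task T1 (24 min), Novak→Task T4 (35 min), Costa→Task T5 (21 min) — total 66+96+24+24+35+21 = 266 min.
Row-greedy (each worker in turn takes its cheapest remaining task) gives 320 min, worse by 54.
Next-best assignment: Rossi→Task T1, Varga→Task T6, Eriksen→Task T3, Kapoor→Task T2, Novak→Task T4, Costa→Task T5 = 274 min.
Swapping Varga↔Kapoor (Varga→Task T1 82 min, Kapoor→Task T2 55 min) adds 17.
Every other assignment is strictly worse.

Min total: 266 min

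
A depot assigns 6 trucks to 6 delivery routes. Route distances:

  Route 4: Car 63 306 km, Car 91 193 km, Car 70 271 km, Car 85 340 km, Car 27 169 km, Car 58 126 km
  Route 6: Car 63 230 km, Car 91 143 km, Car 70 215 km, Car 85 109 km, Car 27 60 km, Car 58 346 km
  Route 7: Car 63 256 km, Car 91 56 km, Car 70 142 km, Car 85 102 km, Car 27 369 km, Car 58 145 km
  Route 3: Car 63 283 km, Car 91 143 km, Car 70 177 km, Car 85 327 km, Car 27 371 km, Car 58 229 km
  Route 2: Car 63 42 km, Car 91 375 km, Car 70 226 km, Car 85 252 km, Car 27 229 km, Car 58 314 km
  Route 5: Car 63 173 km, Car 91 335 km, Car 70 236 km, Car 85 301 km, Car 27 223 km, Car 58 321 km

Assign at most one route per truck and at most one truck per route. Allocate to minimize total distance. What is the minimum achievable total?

Min total: 709 km

Optimal: Car 63→Route 2 (42 km), Car 91→Route 3 (143 km), Car 70→Route 5 (236 km), Car 85→Route 7 (102 km), Car 27→Route 6 (60 km), Car 58→Route 4 (126 km) — total 42+143+236+102+60+126 = 709 km.
Swapping Car 63↔Car 58 (Car 63→Route 4 306 km, Car 58→Route 2 314 km) adds 452.
Checked against all permutations: 709 km is optimal.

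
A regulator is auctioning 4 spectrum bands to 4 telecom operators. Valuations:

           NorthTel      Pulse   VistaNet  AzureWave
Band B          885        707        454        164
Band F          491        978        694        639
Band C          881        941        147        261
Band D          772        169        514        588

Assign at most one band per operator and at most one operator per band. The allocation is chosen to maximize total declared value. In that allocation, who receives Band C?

Pulse receives Band C.

This is a one-to-one assignment (maximum-weight bipartite matching).
Optimal: NorthTel→Band B ($885M), Pulse→Band C ($941M), VistaNet→Band F ($694M), AzureWave→Band D ($588M) — total 885+941+694+588 = $3108M.
Max-entry greedy (repeatedly take the single best remaining cell) gives $2598M, worse by 510.
Next-best assignment: NorthTel→Band B, Pulse→Band C, VistaNet→Band D, AzureWave→Band F = $2979M.
Swapping NorthTel↔Pulse (NorthTel→Band C $881M, Pulse→Band B $707M) loses 238.
Pulse's own top band is Band F ($978M), but forcing Pulse→Band F and reassigning the rest optimally gives only $2901M — worse by 207.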